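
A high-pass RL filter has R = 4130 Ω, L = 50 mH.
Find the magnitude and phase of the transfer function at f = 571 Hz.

Step 1 — Angular frequency: ω = 2π·571 = 3588 rad/s.
Step 2 — Transfer function: H(jω) = jωL/(R + jωL).
Step 3 — Numerator jωL = j·179.4; denominator R + jωL = 4130 + j179.4.
Step 4 — H = 0.001883 + j0.04335.
Step 5 — Magnitude: |H| = 0.04339 (-27.3 dB); phase: φ = 87.5°.

|H| = 0.04339 (-27.3 dB), φ = 87.5°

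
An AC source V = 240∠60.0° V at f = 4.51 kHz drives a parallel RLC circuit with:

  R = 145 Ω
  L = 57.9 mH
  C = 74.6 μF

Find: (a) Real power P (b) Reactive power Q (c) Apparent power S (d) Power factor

Step 1 — Angular frequency: ω = 2π·f = 2π·4510 = 2.834e+04 rad/s.
Step 2 — Component impedances:
  R: Z = R = 145 Ω
  L: Z = jωL = j·2.834e+04·0.0579 = 0 + j1641 Ω
  C: Z = 1/(jωC) = -j/(ω·C) = 0 - j0.473 Ω
Step 3 — Parallel combination: 1/Z_total = 1/R + 1/L + 1/C; Z_total = 0.001544 - j0.4732 Ω = 0.4732∠-89.8° Ω.
Step 4 — Source phasor: V = 240∠60.0° V = 120 + j207.8 V.
Step 5 — Current: I = V / Z = -438.4 + j255 A = 507.2∠149.8° A.
Step 6 — Complex power: S = V·I* = 397.2 - j1.217e+05 VA.
Step 7 — Real power: P = Re(S) = 397.2 W.
Step 8 — Reactive power: Q = Im(S) = -1.217e+05 VAR.
Step 9 — Apparent power: |S| = 1.217e+05 VA.
Step 10 — Power factor: PF = P/|S| = 0.003263 (leading).

(a) P = 397.2 W  (b) Q = -1.217e+05 VAR  (c) S = 1.217e+05 VA  (d) PF = 0.003263 (leading)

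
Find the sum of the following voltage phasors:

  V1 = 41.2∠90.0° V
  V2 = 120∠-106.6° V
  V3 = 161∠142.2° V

Step 1 — Convert each phasor to rectangular form:
  V1 = 41.2·(cos(90.0°) + j·sin(90.0°)) = 0 + j41.2 V
  V2 = 120·(cos(-106.6°) + j·sin(-106.6°)) = -34.28 - j115 V
  V3 = 161·(cos(142.2°) + j·sin(142.2°)) = -127.2 + j98.68 V
Step 2 — Sum components: V_total = -161.5 + j24.88 V.
Step 3 — Convert to polar: |V_total| = 163.4 V, ∠V_total = 171.2°.

V_total = 163.4∠171.2° V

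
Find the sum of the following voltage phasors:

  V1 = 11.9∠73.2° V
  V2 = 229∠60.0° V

Step 1 — Convert each phasor to rectangular form:
  V1 = 11.9·(cos(73.2°) + j·sin(73.2°)) = 3.439 + j11.39 V
  V2 = 229·(cos(60.0°) + j·sin(60.0°)) = 114.5 + j198.3 V
Step 2 — Sum components: V_total = 117.9 + j209.7 V.
Step 3 — Convert to polar: |V_total| = 240.6 V, ∠V_total = 60.6°.

V_total = 240.6∠60.6° V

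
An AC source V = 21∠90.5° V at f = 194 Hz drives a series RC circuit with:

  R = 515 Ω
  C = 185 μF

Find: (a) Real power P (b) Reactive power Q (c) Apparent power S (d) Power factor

Step 1 — Angular frequency: ω = 2π·f = 2π·194 = 1219 rad/s.
Step 2 — Component impedances:
  R: Z = R = 515 Ω
  C: Z = 1/(jωC) = -j/(ω·C) = 0 - j4.435 Ω
Step 3 — Series combination: Z_total = R + C = 515 - j4.435 Ω = 515∠-0.5° Ω.
Step 4 — Source phasor: V = 21∠90.5° V = -0.1833 + j21 V.
Step 5 — Current: I = V / Z = -0.0007069 + j0.04077 A = 0.04078∠91.0° A.
Step 6 — Complex power: S = V·I* = 0.8562 - j0.007373 VA.
Step 7 — Real power: P = Re(S) = 0.8562 W.
Step 8 — Reactive power: Q = Im(S) = -0.007373 VAR.
Step 9 — Apparent power: |S| = 0.8563 VA.
Step 10 — Power factor: PF = P/|S| = 1 (leading).

(a) P = 0.8562 W  (b) Q = -0.007373 VAR  (c) S = 0.8563 VA  (d) PF = 1 (leading)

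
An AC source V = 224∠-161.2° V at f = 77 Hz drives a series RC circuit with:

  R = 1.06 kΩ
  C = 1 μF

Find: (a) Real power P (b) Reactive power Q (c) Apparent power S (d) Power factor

Step 1 — Angular frequency: ω = 2π·f = 2π·77 = 483.8 rad/s.
Step 2 — Component impedances:
  R: Z = R = 1060 Ω
  C: Z = 1/(jωC) = -j/(ω·C) = 0 - j2067 Ω
Step 3 — Series combination: Z_total = R + C = 1060 - j2067 Ω = 2323∠-62.8° Ω.
Step 4 — Source phasor: V = 224∠-161.2° V = -212 - j72.19 V.
Step 5 — Current: I = V / Z = -0.014 - j0.09541 A = 0.09643∠-98.4° A.
Step 6 — Complex power: S = V·I* = 9.857 - j19.22 VA.
Step 7 — Real power: P = Re(S) = 9.857 W.
Step 8 — Reactive power: Q = Im(S) = -19.22 VAR.
Step 9 — Apparent power: |S| = 21.6 VA.
Step 10 — Power factor: PF = P/|S| = 0.4563 (leading).

(a) P = 9.857 W  (b) Q = -19.22 VAR  (c) S = 21.6 VA  (d) PF = 0.4563 (leading)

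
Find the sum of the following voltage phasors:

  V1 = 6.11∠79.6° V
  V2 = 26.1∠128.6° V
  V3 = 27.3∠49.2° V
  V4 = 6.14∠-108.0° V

Step 1 — Convert each phasor to rectangular form:
  V1 = 6.11·(cos(79.6°) + j·sin(79.6°)) = 1.103 + j6.01 V
  V2 = 26.1·(cos(128.6°) + j·sin(128.6°)) = -16.28 + j20.4 V
  V3 = 27.3·(cos(49.2°) + j·sin(49.2°)) = 17.84 + j20.67 V
  V4 = 6.14·(cos(-108.0°) + j·sin(-108.0°)) = -1.897 - j5.839 V
Step 2 — Sum components: V_total = 0.7607 + j41.23 V.
Step 3 — Convert to polar: |V_total| = 41.24 V, ∠V_total = 88.9°.

V_total = 41.24∠88.9° V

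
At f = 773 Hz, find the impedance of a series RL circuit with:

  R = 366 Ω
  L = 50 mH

Step 1 — Angular frequency: ω = 2π·f = 2π·773 = 4857 rad/s.
Step 2 — Component impedances:
  R: Z = R = 366 Ω
  L: Z = jωL = j·4857·0.05 = 0 + j242.8 Ω
Step 3 — Series combination: Z_total = R + L = 366 + j242.8 Ω = 439.2∠33.6° Ω.

Z = 366 + j242.8 Ω = 439.2∠33.6° Ω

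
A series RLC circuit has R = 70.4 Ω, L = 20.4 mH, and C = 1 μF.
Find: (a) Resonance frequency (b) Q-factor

Step 1 — Resonance condition Im(Z)=0 gives ω₀ = 1/√(LC).
Step 2 — ω₀ = 1/√(0.0204·1e-06) = 7001 rad/s.
Step 3 — f₀ = ω₀/(2π) = 1114 Hz.
Step 4 — Series Q: Q = ω₀L/R = 7001·0.0204/70.4 = 2.029.

(a) f₀ = 1114 Hz  (b) Q = 2.029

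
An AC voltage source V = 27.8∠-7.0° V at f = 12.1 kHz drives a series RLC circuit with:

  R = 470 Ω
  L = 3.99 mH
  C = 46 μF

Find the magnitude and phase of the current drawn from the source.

Step 1 — Angular frequency: ω = 2π·f = 2π·1.21e+04 = 7.603e+04 rad/s.
Step 2 — Component impedances:
  R: Z = R = 470 Ω
  L: Z = jωL = j·7.603e+04·0.00399 = 0 + j303.3 Ω
  C: Z = 1/(jωC) = -j/(ω·C) = 0 - j0.2859 Ω
Step 3 — Series combination: Z_total = R + L + C = 470 + j303.1 Ω = 559.2∠32.8° Ω.
Step 4 — Source phasor: V = 27.8∠-7.0° V = 27.59 - j3.388 V.
Step 5 — Ohm's law: I = V / Z_total = (27.59 - j3.388) / (470 + j303.1) = 0.03818 - j0.03183 A.
Step 6 — Convert to polar: |I| = 0.04971 A, ∠I = -39.8°.

I = 0.04971∠-39.8° A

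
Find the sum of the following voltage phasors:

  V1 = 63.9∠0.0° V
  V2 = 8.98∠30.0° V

Step 1 — Convert each phasor to rectangular form:
  V1 = 63.9·(cos(0.0°) + j·sin(0.0°)) = 63.9 V
  V2 = 8.98·(cos(30.0°) + j·sin(30.0°)) = 7.777 + j4.49 V
Step 2 — Sum components: V_total = 71.68 + j4.49 V.
Step 3 — Convert to polar: |V_total| = 71.82 V, ∠V_total = 3.6°.

V_total = 71.82∠3.6° V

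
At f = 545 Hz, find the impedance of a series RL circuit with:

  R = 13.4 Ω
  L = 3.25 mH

Step 1 — Angular frequency: ω = 2π·f = 2π·545 = 3424 rad/s.
Step 2 — Component impedances:
  R: Z = R = 13.4 Ω
  L: Z = jωL = j·3424·0.00325 = 0 + j11.13 Ω
Step 3 — Series combination: Z_total = R + L = 13.4 + j11.13 Ω = 17.42∠39.7° Ω.

Z = 13.4 + j11.13 Ω = 17.42∠39.7° Ω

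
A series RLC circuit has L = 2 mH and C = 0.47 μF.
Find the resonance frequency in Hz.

Step 1 — Resonance condition Im(Z)=0 gives ω₀ = 1/√(LC).
Step 2 — ω₀ = 1/√(0.002·4.7e-07) = 3.262e+04 rad/s.
Step 3 — f₀ = ω₀/(2π) = 5191 Hz.

f₀ = 5191 Hz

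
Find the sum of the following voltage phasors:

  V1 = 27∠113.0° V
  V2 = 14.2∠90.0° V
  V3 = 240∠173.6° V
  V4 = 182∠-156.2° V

Step 1 — Convert each phasor to rectangular form:
  V1 = 27·(cos(113.0°) + j·sin(113.0°)) = -10.55 + j24.85 V
  V2 = 14.2·(cos(90.0°) + j·sin(90.0°)) = 0 + j14.2 V
  V3 = 240·(cos(173.6°) + j·sin(173.6°)) = -238.5 + j26.75 V
  V4 = 182·(cos(-156.2°) + j·sin(-156.2°)) = -166.5 - j73.45 V
Step 2 — Sum components: V_total = -415.6 - j7.639 V.
Step 3 — Convert to polar: |V_total| = 415.6 V, ∠V_total = -178.9°.

V_total = 415.6∠-178.9° V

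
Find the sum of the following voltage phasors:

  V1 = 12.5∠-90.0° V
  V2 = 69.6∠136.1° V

Step 1 — Convert each phasor to rectangular form:
  V1 = 12.5·(cos(-90.0°) + j·sin(-90.0°)) = 0 - j12.5 V
  V2 = 69.6·(cos(136.1°) + j·sin(136.1°)) = -50.15 + j48.26 V
Step 2 — Sum components: V_total = -50.15 + j35.76 V.
Step 3 — Convert to polar: |V_total| = 61.59 V, ∠V_total = 144.5°.

V_total = 61.59∠144.5° V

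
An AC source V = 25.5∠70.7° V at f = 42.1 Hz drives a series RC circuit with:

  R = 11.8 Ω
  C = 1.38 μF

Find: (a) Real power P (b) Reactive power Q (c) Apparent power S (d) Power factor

Step 1 — Angular frequency: ω = 2π·f = 2π·42.1 = 264.5 rad/s.
Step 2 — Component impedances:
  R: Z = R = 11.8 Ω
  C: Z = 1/(jωC) = -j/(ω·C) = 0 - j2739 Ω
Step 3 — Series combination: Z_total = R + C = 11.8 - j2739 Ω = 2739∠-89.8° Ω.
Step 4 — Source phasor: V = 25.5∠70.7° V = 8.428 + j24.07 V.
Step 5 — Current: I = V / Z = -0.008772 + j0.003114 A = 0.009308∠160.5° A.
Step 6 — Complex power: S = V·I* = 0.001022 - j0.2374 VA.
Step 7 — Real power: P = Re(S) = 0.001022 W.
Step 8 — Reactive power: Q = Im(S) = -0.2374 VAR.
Step 9 — Apparent power: |S| = 0.2374 VA.
Step 10 — Power factor: PF = P/|S| = 0.004307 (leading).

(a) P = 0.001022 W  (b) Q = -0.2374 VAR  (c) S = 0.2374 VA  (d) PF = 0.004307 (leading)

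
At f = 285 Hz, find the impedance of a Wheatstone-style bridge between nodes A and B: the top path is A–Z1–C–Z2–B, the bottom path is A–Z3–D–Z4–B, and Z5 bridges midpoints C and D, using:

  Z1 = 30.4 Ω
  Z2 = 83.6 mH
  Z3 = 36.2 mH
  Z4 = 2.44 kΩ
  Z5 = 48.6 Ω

Step 1 — Angular frequency: ω = 2π·f = 2π·285 = 1791 rad/s.
Step 2 — Component impedances:
  Z1: Z = R = 30.4 Ω
  Z2: Z = jωL = j·1791·0.0836 = 0 + j149.7 Ω
  Z3: Z = jωL = j·1791·0.0362 = 0 + j64.82 Ω
  Z4: Z = R = 2440 Ω
  Z5: Z = R = 48.6 Ω
Step 3 — Bridge requires nodal analysis (the Z5 bridge couples midpoints C and D, so the two paths cannot be reduced to a simple series/parallel combination). Setting node B to ground and injecting 1 A at node A, the 3-node admittance system at A, C, D solves to V_A = Z_AB = 31.23 + j153.6 Ω = 156.8∠78.5° Ω.

Z = 31.23 + j153.6 Ω = 156.8∠78.5° Ω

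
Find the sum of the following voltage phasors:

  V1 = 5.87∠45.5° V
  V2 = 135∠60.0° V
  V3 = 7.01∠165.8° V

Step 1 — Convert each phasor to rectangular form:
  V1 = 5.87·(cos(45.5°) + j·sin(45.5°)) = 4.114 + j4.187 V
  V2 = 135·(cos(60.0°) + j·sin(60.0°)) = 67.5 + j116.9 V
  V3 = 7.01·(cos(165.8°) + j·sin(165.8°)) = -6.796 + j1.72 V
Step 2 — Sum components: V_total = 64.82 + j122.8 V.
Step 3 — Convert to polar: |V_total| = 138.9 V, ∠V_total = 62.2°.

V_total = 138.9∠62.2° V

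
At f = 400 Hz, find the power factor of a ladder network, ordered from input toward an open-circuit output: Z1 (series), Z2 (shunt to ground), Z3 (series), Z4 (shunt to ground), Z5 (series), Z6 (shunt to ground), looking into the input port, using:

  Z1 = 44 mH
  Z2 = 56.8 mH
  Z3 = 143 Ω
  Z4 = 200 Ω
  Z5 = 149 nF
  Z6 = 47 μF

Step 1 — Angular frequency: ω = 2π·f = 2π·400 = 2513 rad/s.
Step 2 — Component impedances:
  Z1: Z = jωL = j·2513·0.044 = 0 + j110.6 Ω
  Z2: Z = jωL = j·2513·0.0568 = 0 + j142.8 Ω
  Z3: Z = R = 143 Ω
  Z4: Z = R = 200 Ω
  Z5: Z = 1/(jωC) = -j/(ω·C) = 0 - j2670 Ω
  Z6: Z = 1/(jωC) = -j/(ω·C) = 0 - j8.466 Ω
Step 3 — Ladder network (open output): work backward from the far end, alternating series and parallel combinations. Z_in = 52.29 + j233.8 Ω = 239.6∠77.4° Ω.
Step 4 — Power factor: PF = cos(φ) = Re(Z)/|Z| = 52.288/239.55 = 0.2183.
Step 5 — Type: Im(Z) = 233.8 ⇒ lagging (phase φ = 77.4°).

PF = 0.2183 (lagging, φ = 77.4°)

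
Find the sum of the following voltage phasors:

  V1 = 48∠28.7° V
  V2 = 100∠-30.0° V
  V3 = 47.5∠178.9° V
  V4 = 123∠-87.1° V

Step 1 — Convert each phasor to rectangular form:
  V1 = 48·(cos(28.7°) + j·sin(28.7°)) = 42.1 + j23.05 V
  V2 = 100·(cos(-30.0°) + j·sin(-30.0°)) = 86.6 - j50 V
  V3 = 47.5·(cos(178.9°) + j·sin(178.9°)) = -47.49 + j0.9119 V
  V4 = 123·(cos(-87.1°) + j·sin(-87.1°)) = 6.223 - j122.8 V
Step 2 — Sum components: V_total = 87.44 - j148.9 V.
Step 3 — Convert to polar: |V_total| = 172.7 V, ∠V_total = -59.6°.

V_total = 172.7∠-59.6° V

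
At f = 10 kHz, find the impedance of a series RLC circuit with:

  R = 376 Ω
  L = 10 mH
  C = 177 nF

Step 1 — Angular frequency: ω = 2π·f = 2π·1e+04 = 6.283e+04 rad/s.
Step 2 — Component impedances:
  R: Z = R = 376 Ω
  L: Z = jωL = j·6.283e+04·0.01 = 0 + j628.3 Ω
  C: Z = 1/(jωC) = -j/(ω·C) = 0 - j89.92 Ω
Step 3 — Series combination: Z_total = R + L + C = 376 + j538.4 Ω = 656.7∠55.1° Ω.

Z = 376 + j538.4 Ω = 656.7∠55.1° Ω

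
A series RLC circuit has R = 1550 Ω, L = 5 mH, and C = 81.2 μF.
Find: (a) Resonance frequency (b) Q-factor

Step 1 — Resonance condition Im(Z)=0 gives ω₀ = 1/√(LC).
Step 2 — ω₀ = 1/√(0.005·8.12e-05) = 1569 rad/s.
Step 3 — f₀ = ω₀/(2π) = 249.8 Hz.
Step 4 — Series Q: Q = ω₀L/R = 1569·0.005/1550 = 0.005063.

(a) f₀ = 249.8 Hz  (b) Q = 0.005063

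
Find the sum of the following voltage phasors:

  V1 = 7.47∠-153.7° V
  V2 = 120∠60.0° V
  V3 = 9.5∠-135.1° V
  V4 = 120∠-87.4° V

Step 1 — Convert each phasor to rectangular form:
  V1 = 7.47·(cos(-153.7°) + j·sin(-153.7°)) = -6.697 - j3.31 V
  V2 = 120·(cos(60.0°) + j·sin(60.0°)) = 60 + j103.9 V
  V3 = 9.5·(cos(-135.1°) + j·sin(-135.1°)) = -6.729 - j6.706 V
  V4 = 120·(cos(-87.4°) + j·sin(-87.4°)) = 5.444 - j119.9 V
Step 2 — Sum components: V_total = 52.02 - j25.97 V.
Step 3 — Convert to polar: |V_total| = 58.14 V, ∠V_total = -26.5°.

V_total = 58.14∠-26.5° V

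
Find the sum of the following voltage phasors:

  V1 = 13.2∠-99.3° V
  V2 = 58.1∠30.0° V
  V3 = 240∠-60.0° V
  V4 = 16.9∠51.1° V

Step 1 — Convert each phasor to rectangular form:
  V1 = 13.2·(cos(-99.3°) + j·sin(-99.3°)) = -2.133 - j13.03 V
  V2 = 58.1·(cos(30.0°) + j·sin(30.0°)) = 50.32 + j29.05 V
  V3 = 240·(cos(-60.0°) + j·sin(-60.0°)) = 120 - j207.8 V
  V4 = 16.9·(cos(51.1°) + j·sin(51.1°)) = 10.61 + j13.15 V
Step 2 — Sum components: V_total = 178.8 - j178.7 V.
Step 3 — Convert to polar: |V_total| = 252.8 V, ∠V_total = -45.0°.

V_total = 252.8∠-45.0° V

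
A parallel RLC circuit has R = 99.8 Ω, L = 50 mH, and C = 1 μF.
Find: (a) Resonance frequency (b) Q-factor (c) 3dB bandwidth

Step 1 — Resonance: ω₀ = 1/√(LC) = 1/√(0.05·1e-06) = 4472 rad/s.
Step 2 — f₀ = ω₀/(2π) = 711.8 Hz.
Step 3 — Parallel Q: Q = R/(ω₀L) = 99.8/(4472·0.05) = 0.4463.
Step 4 — Bandwidth: Δω = ω₀/Q = 1.002e+04 rad/s; BW = Δω/(2π) = 1595 Hz.

(a) f₀ = 711.8 Hz  (b) Q = 0.4463  (c) BW = 1595 Hz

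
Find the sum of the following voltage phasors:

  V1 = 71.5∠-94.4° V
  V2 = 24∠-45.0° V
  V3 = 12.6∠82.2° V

Step 1 — Convert each phasor to rectangular form:
  V1 = 71.5·(cos(-94.4°) + j·sin(-94.4°)) = -5.485 - j71.29 V
  V2 = 24·(cos(-45.0°) + j·sin(-45.0°)) = 16.97 - j16.97 V
  V3 = 12.6·(cos(82.2°) + j·sin(82.2°)) = 1.71 + j12.48 V
Step 2 — Sum components: V_total = 13.2 - j75.78 V.
Step 3 — Convert to polar: |V_total| = 76.92 V, ∠V_total = -80.1°.

V_total = 76.92∠-80.1° V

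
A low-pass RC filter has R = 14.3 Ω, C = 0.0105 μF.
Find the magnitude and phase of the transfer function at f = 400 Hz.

Step 1 — Angular frequency: ω = 2π·400 = 2513 rad/s.
Step 2 — Transfer function: H(jω) = 1/(1 + jωRC).
Step 3 — Denominator: 1 + jωRC = 1 + j·2513·14.3·1.05e-08 = 1 + j0.0003774.
Step 4 — H = 1 - j0.0003774.
Step 5 — Magnitude: |H| = 1 (-0.0 dB); phase: φ = -0.0°.

|H| = 1 (-0.0 dB), φ = -0.0°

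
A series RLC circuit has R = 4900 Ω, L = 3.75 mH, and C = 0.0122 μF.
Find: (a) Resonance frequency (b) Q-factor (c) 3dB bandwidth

Step 1 — Resonance condition Im(Z)=0 gives ω₀ = 1/√(LC).
Step 2 — ω₀ = 1/√(0.00375·1.22e-08) = 1.478e+05 rad/s.
Step 3 — f₀ = ω₀/(2π) = 2.353e+04 Hz.
Step 4 — Series Q: Q = ω₀L/R = 1.478e+05·0.00375/4900 = 0.1131.
Step 5 — 3dB bandwidth: Δω = ω₀/Q = 1.307e+06 rad/s; BW = Δω/(2π) = 2.08e+05 Hz.

(a) f₀ = 2.353e+04 Hz  (b) Q = 0.1131  (c) BW = 2.08e+05 Hz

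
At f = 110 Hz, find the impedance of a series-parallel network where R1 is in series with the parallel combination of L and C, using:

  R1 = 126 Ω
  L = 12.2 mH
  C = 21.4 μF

Step 1 — Angular frequency: ω = 2π·f = 2π·110 = 691.2 rad/s.
Step 2 — Component impedances:
  R1: Z = R = 126 Ω
  L: Z = jωL = j·691.2·0.0122 = 0 + j8.432 Ω
  C: Z = 1/(jωC) = -j/(ω·C) = 0 - j67.61 Ω
Step 3 — Parallel branch: L || C = 1/(1/L + 1/C) = 0 + j9.633 Ω.
Step 4 — Series with R1: Z_total = R1 + (L || C) = 126 + j9.633 Ω = 126.4∠4.4° Ω.

Z = 126 + j9.633 Ω = 126.4∠4.4° Ω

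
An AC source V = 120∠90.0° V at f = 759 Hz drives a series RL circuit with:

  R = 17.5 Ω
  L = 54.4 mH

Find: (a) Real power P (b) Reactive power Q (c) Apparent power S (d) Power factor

Step 1 — Angular frequency: ω = 2π·f = 2π·759 = 4769 rad/s.
Step 2 — Component impedances:
  R: Z = R = 17.5 Ω
  L: Z = jωL = j·4769·0.0544 = 0 + j259.4 Ω
Step 3 — Series combination: Z_total = R + L = 17.5 + j259.4 Ω = 260∠86.1° Ω.
Step 4 — Source phasor: V = 120∠90.0° V = 0 + j120 V.
Step 5 — Current: I = V / Z = 0.4605 + j0.03106 A = 0.4615∠3.9° A.
Step 6 — Complex power: S = V·I* = 3.727 + j55.25 VA.
Step 7 — Real power: P = Re(S) = 3.727 W.
Step 8 — Reactive power: Q = Im(S) = 55.25 VAR.
Step 9 — Apparent power: |S| = 55.38 VA.
Step 10 — Power factor: PF = P/|S| = 0.0673 (lagging).

(a) P = 3.727 W  (b) Q = 55.25 VAR  (c) S = 55.38 VA  (d) PF = 0.0673 (lagging)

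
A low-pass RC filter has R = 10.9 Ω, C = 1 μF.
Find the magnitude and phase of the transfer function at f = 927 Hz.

Step 1 — Angular frequency: ω = 2π·927 = 5825 rad/s.
Step 2 — Transfer function: H(jω) = 1/(1 + jωRC).
Step 3 — Denominator: 1 + jωRC = 1 + j·5825·10.9·1e-06 = 1 + j0.06349.
Step 4 — H = 0.996 - j0.06323.
Step 5 — Magnitude: |H| = 0.998 (-0.0 dB); phase: φ = -3.6°.

|H| = 0.998 (-0.0 dB), φ = -3.6°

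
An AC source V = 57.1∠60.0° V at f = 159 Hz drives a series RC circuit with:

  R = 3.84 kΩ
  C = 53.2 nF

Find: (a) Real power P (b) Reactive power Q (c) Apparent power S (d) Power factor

Step 1 — Angular frequency: ω = 2π·f = 2π·159 = 999 rad/s.
Step 2 — Component impedances:
  R: Z = R = 3840 Ω
  C: Z = 1/(jωC) = -j/(ω·C) = 0 - j1.882e+04 Ω
Step 3 — Series combination: Z_total = R + C = 3840 - j1.882e+04 Ω = 1.92e+04∠-78.5° Ω.
Step 4 — Source phasor: V = 57.1∠60.0° V = 28.55 + j49.45 V.
Step 5 — Current: I = V / Z = -0.002226 + j0.001972 A = 0.002973∠138.5° A.
Step 6 — Complex power: S = V·I* = 0.03395 - j0.1664 VA.
Step 7 — Real power: P = Re(S) = 0.03395 W.
Step 8 — Reactive power: Q = Im(S) = -0.1664 VAR.
Step 9 — Apparent power: |S| = 0.1698 VA.
Step 10 — Power factor: PF = P/|S| = 0.2 (leading).

(a) P = 0.03395 W  (b) Q = -0.1664 VAR  (c) S = 0.1698 VA  (d) PF = 0.2 (leading)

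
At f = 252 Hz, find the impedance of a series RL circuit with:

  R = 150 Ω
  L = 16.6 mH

Step 1 — Angular frequency: ω = 2π·f = 2π·252 = 1583 rad/s.
Step 2 — Component impedances:
  R: Z = R = 150 Ω
  L: Z = jωL = j·1583·0.0166 = 0 + j26.28 Ω
Step 3 — Series combination: Z_total = R + L = 150 + j26.28 Ω = 152.3∠9.9° Ω.

Z = 150 + j26.28 Ω = 152.3∠9.9° Ω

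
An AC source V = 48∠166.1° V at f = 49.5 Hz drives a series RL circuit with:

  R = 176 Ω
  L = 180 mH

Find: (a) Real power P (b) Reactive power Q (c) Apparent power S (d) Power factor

Step 1 — Angular frequency: ω = 2π·f = 2π·49.5 = 311 rad/s.
Step 2 — Component impedances:
  R: Z = R = 176 Ω
  L: Z = jωL = j·311·0.18 = 0 + j55.98 Ω
Step 3 — Series combination: Z_total = R + L = 176 + j55.98 Ω = 184.7∠17.6° Ω.
Step 4 — Source phasor: V = 48∠166.1° V = -46.59 + j11.53 V.
Step 5 — Current: I = V / Z = -0.2215 + j0.136 A = 0.2599∠148.5° A.
Step 6 — Complex power: S = V·I* = 11.89 + j3.781 VA.
Step 7 — Real power: P = Re(S) = 11.89 W.
Step 8 — Reactive power: Q = Im(S) = 3.781 VAR.
Step 9 — Apparent power: |S| = 12.48 VA.
Step 10 — Power factor: PF = P/|S| = 0.953 (lagging).

(a) P = 11.89 W  (b) Q = 3.781 VAR  (c) S = 12.48 VA  (d) PF = 0.953 (lagging)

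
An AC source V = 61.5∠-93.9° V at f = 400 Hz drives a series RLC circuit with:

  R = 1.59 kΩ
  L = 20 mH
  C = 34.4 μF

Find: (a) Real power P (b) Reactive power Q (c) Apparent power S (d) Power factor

Step 1 — Angular frequency: ω = 2π·f = 2π·400 = 2513 rad/s.
Step 2 — Component impedances:
  R: Z = R = 1590 Ω
  L: Z = jωL = j·2513·0.02 = 0 + j50.27 Ω
  C: Z = 1/(jωC) = -j/(ω·C) = 0 - j11.57 Ω
Step 3 — Series combination: Z_total = R + L + C = 1590 + j38.7 Ω = 1590∠1.4° Ω.
Step 4 — Source phasor: V = 61.5∠-93.9° V = -4.183 - j61.36 V.
Step 5 — Current: I = V / Z = -0.003568 - j0.0385 A = 0.03867∠-95.3° A.
Step 6 — Complex power: S = V·I* = 2.377 + j0.05786 VA.
Step 7 — Real power: P = Re(S) = 2.377 W.
Step 8 — Reactive power: Q = Im(S) = 0.05786 VAR.
Step 9 — Apparent power: |S| = 2.378 VA.
Step 10 — Power factor: PF = P/|S| = 0.9997 (lagging).

(a) P = 2.377 W  (b) Q = 0.05786 VAR  (c) S = 2.378 VA  (d) PF = 0.9997 (lagging)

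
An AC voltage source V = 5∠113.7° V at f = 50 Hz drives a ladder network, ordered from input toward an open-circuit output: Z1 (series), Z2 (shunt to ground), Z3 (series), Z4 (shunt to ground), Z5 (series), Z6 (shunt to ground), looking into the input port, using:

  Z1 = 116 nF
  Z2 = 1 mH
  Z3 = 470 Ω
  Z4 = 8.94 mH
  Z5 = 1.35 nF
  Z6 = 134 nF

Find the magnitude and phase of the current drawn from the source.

Step 1 — Angular frequency: ω = 2π·f = 2π·50 = 314.2 rad/s.
Step 2 — Component impedances:
  Z1: Z = 1/(jωC) = -j/(ω·C) = 0 - j2.744e+04 Ω
  Z2: Z = jωL = j·314.2·0.001 = 0 + j0.3142 Ω
  Z3: Z = R = 470 Ω
  Z4: Z = jωL = j·314.2·0.00894 = 0 + j2.809 Ω
  Z5: Z = 1/(jωC) = -j/(ω·C) = 0 - j2.358e+06 Ω
  Z6: Z = 1/(jωC) = -j/(ω·C) = 0 - j2.375e+04 Ω
Step 3 — Ladder network (open output): work backward from the far end, alternating series and parallel combinations. Z_in = 0.00021 - j2.744e+04 Ω = 2.744e+04∠-90.0° Ω.
Step 4 — Source phasor: V = 5∠113.7° V = -2.01 + j4.578 V.
Step 5 — Ohm's law: I = V / Z_total = (-2.01 + j4.578) / (0.00021 - j2.744e+04) = -0.0001668 - j7.324e-05 A.
Step 6 — Convert to polar: |I| = 0.0001822 A, ∠I = -156.3°.

I = 0.0001822∠-156.3° A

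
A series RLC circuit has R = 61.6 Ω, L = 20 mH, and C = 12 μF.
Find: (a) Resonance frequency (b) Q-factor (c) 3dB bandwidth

Step 1 — Resonance: ω₀ = 1/√(LC) = 1/√(0.02·1.2e-05) = 2041 rad/s.
Step 2 — f₀ = ω₀/(2π) = 324.9 Hz.
Step 3 — Series Q: Q = ω₀L/R = 2041·0.02/61.6 = 0.6627.
Step 4 — Bandwidth: Δω = ω₀/Q = 3080 rad/s; BW = Δω/(2π) = 490.2 Hz.

(a) f₀ = 324.9 Hz  (b) Q = 0.6627  (c) BW = 490.2 Hz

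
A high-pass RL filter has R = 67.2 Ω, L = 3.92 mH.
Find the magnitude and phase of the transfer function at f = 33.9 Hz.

Step 1 — Angular frequency: ω = 2π·33.9 = 213 rad/s.
Step 2 — Transfer function: H(jω) = jωL/(R + jωL).
Step 3 — Numerator jωL = j·0.835; denominator R + jωL = 67.2 + j0.835.
Step 4 — H = 0.0001544 + j0.01242.
Step 5 — Magnitude: |H| = 0.01242 (-38.1 dB); phase: φ = 89.3°.

|H| = 0.01242 (-38.1 dB), φ = 89.3°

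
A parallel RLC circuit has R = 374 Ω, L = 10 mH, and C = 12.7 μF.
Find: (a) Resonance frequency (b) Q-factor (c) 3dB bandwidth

Step 1 — Resonance: ω₀ = 1/√(LC) = 1/√(0.01·1.27e-05) = 2806 rad/s.
Step 2 — f₀ = ω₀/(2π) = 446.6 Hz.
Step 3 — Parallel Q: Q = R/(ω₀L) = 374/(2806·0.01) = 13.33.
Step 4 — Bandwidth: Δω = ω₀/Q = 210.5 rad/s; BW = Δω/(2π) = 33.51 Hz.

(a) f₀ = 446.6 Hz  (b) Q = 13.33  (c) BW = 33.51 Hz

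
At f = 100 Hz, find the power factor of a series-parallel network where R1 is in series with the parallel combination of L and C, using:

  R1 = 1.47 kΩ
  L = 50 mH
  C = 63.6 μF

Step 1 — Angular frequency: ω = 2π·f = 2π·100 = 628.3 rad/s.
Step 2 — Component impedances:
  R1: Z = R = 1470 Ω
  L: Z = jωL = j·628.3·0.05 = 0 + j31.42 Ω
  C: Z = 1/(jωC) = -j/(ω·C) = 0 - j25.02 Ω
Step 3 — Parallel branch: L || C = 1/(1/L + 1/C) = 0 - j123 Ω.
Step 4 — Series with R1: Z_total = R1 + (L || C) = 1470 - j123 Ω = 1475∠-4.8° Ω.
Step 5 — Power factor: PF = cos(φ) = Re(Z)/|Z| = 1470/1475.1 = 0.9965.
Step 6 — Type: Im(Z) = -123 ⇒ leading (phase φ = -4.8°).

PF = 0.9965 (leading, φ = -4.8°)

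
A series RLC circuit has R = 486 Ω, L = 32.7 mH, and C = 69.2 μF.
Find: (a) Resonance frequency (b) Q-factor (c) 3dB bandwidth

Step 1 — Resonance: ω₀ = 1/√(LC) = 1/√(0.0327·6.92e-05) = 664.8 rad/s.
Step 2 — f₀ = ω₀/(2π) = 105.8 Hz.
Step 3 — Series Q: Q = ω₀L/R = 664.8·0.0327/486 = 0.04473.
Step 4 — Bandwidth: Δω = ω₀/Q = 1.486e+04 rad/s; BW = Δω/(2π) = 2365 Hz.

(a) f₀ = 105.8 Hz  (b) Q = 0.04473  (c) BW = 2365 Hz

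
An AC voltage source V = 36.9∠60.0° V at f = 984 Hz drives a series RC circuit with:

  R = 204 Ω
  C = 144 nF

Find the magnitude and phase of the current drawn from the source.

Step 1 — Angular frequency: ω = 2π·f = 2π·984 = 6183 rad/s.
Step 2 — Component impedances:
  R: Z = R = 204 Ω
  C: Z = 1/(jωC) = -j/(ω·C) = 0 - j1123 Ω
Step 3 — Series combination: Z_total = R + C = 204 - j1123 Ω = 1142∠-79.7° Ω.
Step 4 — Source phasor: V = 36.9∠60.0° V = 18.45 + j31.96 V.
Step 5 — Ohm's law: I = V / Z_total = (18.45 + j31.96) / (204 - j1123) = -0.02465 + j0.0209 A.
Step 6 — Convert to polar: |I| = 0.03232 A, ∠I = 139.7°.

I = 0.03232∠139.7° A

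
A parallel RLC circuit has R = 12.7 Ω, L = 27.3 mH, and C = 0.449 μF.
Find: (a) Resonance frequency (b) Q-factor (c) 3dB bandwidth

Step 1 — Resonance: ω₀ = 1/√(LC) = 1/√(0.0273·4.49e-07) = 9032 rad/s.
Step 2 — f₀ = ω₀/(2π) = 1438 Hz.
Step 3 — Parallel Q: Q = R/(ω₀L) = 12.7/(9032·0.0273) = 0.0515.
Step 4 — Bandwidth: Δω = ω₀/Q = 1.754e+05 rad/s; BW = Δω/(2π) = 2.791e+04 Hz.

(a) f₀ = 1438 Hz  (b) Q = 0.0515  (c) BW = 2.791e+04 Hz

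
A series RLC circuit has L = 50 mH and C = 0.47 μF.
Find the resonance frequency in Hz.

Step 1 — Resonance condition Im(Z)=0 gives ω₀ = 1/√(LC).
Step 2 — ω₀ = 1/√(0.05·4.7e-07) = 6523 rad/s.
Step 3 — f₀ = ω₀/(2π) = 1038 Hz.

f₀ = 1038 Hz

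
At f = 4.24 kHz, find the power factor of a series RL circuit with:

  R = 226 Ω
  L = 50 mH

Step 1 — Angular frequency: ω = 2π·f = 2π·4240 = 2.664e+04 rad/s.
Step 2 — Component impedances:
  R: Z = R = 226 Ω
  L: Z = jωL = j·2.664e+04·0.05 = 0 + j1332 Ω
Step 3 — Series combination: Z_total = R + L = 226 + j1332 Ω = 1351∠80.4° Ω.
Step 4 — Power factor: PF = cos(φ) = Re(Z)/|Z| = 226/1351 = 0.1673.
Step 5 — Type: Im(Z) = 1332 ⇒ lagging (phase φ = 80.4°).

PF = 0.1673 (lagging, φ = 80.4°)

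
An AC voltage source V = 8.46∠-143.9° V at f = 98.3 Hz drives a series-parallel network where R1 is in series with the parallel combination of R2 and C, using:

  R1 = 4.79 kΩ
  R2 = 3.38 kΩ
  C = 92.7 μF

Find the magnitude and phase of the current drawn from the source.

Step 1 — Angular frequency: ω = 2π·f = 2π·98.3 = 617.6 rad/s.
Step 2 — Component impedances:
  R1: Z = R = 4790 Ω
  R2: Z = R = 3380 Ω
  C: Z = 1/(jωC) = -j/(ω·C) = 0 - j17.47 Ω
Step 3 — Parallel branch: R2 || C = 1/(1/R2 + 1/C) = 0.09025 - j17.47 Ω.
Step 4 — Series with R1: Z_total = R1 + (R2 || C) = 4790 - j17.47 Ω = 4790∠-0.2° Ω.
Step 5 — Source phasor: V = 8.46∠-143.9° V = -6.836 - j4.985 V.
Step 6 — Ohm's law: I = V / Z_total = (-6.836 - j4.985) / (4790 - j17.47) = -0.001423 - j0.001046 A.
Step 7 — Convert to polar: |I| = 0.001766 A, ∠I = -143.7°.

I = 0.001766∠-143.7° A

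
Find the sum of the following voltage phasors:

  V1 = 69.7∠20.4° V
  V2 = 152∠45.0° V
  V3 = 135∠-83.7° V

Step 1 — Convert each phasor to rectangular form:
  V1 = 69.7·(cos(20.4°) + j·sin(20.4°)) = 65.33 + j24.3 V
  V2 = 152·(cos(45.0°) + j·sin(45.0°)) = 107.5 + j107.5 V
  V3 = 135·(cos(-83.7°) + j·sin(-83.7°)) = 14.81 - j134.2 V
Step 2 — Sum components: V_total = 187.6 - j2.409 V.
Step 3 — Convert to polar: |V_total| = 187.6 V, ∠V_total = -0.7°.

V_total = 187.6∠-0.7° V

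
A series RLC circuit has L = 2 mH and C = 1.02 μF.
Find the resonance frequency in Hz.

Step 1 — Resonance condition Im(Z)=0 gives ω₀ = 1/√(LC).
Step 2 — ω₀ = 1/√(0.002·1.02e-06) = 2.214e+04 rad/s.
Step 3 — f₀ = ω₀/(2π) = 3524 Hz.

f₀ = 3524 Hz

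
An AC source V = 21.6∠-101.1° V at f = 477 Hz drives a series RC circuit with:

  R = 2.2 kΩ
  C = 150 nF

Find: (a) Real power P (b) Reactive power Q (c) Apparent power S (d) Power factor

Step 1 — Angular frequency: ω = 2π·f = 2π·477 = 2997 rad/s.
Step 2 — Component impedances:
  R: Z = R = 2200 Ω
  C: Z = 1/(jωC) = -j/(ω·C) = 0 - j2224 Ω
Step 3 — Series combination: Z_total = R + C = 2200 - j2224 Ω = 3129∠-45.3° Ω.
Step 4 — Source phasor: V = 21.6∠-101.1° V = -4.158 - j21.2 V.
Step 5 — Current: I = V / Z = 0.003882 - j0.005709 A = 0.006904∠-55.8° A.
Step 6 — Complex power: S = V·I* = 0.1049 - j0.106 VA.
Step 7 — Real power: P = Re(S) = 0.1049 W.
Step 8 — Reactive power: Q = Im(S) = -0.106 VAR.
Step 9 — Apparent power: |S| = 0.1491 VA.
Step 10 — Power factor: PF = P/|S| = 0.7032 (leading).

(a) P = 0.1049 W  (b) Q = -0.106 VAR  (c) S = 0.1491 VA  (d) PF = 0.7032 (leading)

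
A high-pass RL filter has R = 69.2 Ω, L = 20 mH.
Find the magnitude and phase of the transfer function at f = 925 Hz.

Step 1 — Angular frequency: ω = 2π·925 = 5812 rad/s.
Step 2 — Transfer function: H(jω) = jωL/(R + jωL).
Step 3 — Numerator jωL = j·116.2; denominator R + jωL = 69.2 + j116.2.
Step 4 — H = 0.7383 + j0.4395.
Step 5 — Magnitude: |H| = 0.8593 (-1.3 dB); phase: φ = 30.8°.

|H| = 0.8593 (-1.3 dB), φ = 30.8°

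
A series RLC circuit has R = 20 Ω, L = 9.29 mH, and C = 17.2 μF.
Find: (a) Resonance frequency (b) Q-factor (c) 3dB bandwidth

Step 1 — Resonance condition Im(Z)=0 gives ω₀ = 1/√(LC).
Step 2 — ω₀ = 1/√(0.00929·1.72e-05) = 2502 rad/s.
Step 3 — f₀ = ω₀/(2π) = 398.2 Hz.
Step 4 — Series Q: Q = ω₀L/R = 2502·0.00929/20 = 1.162.
Step 5 — 3dB bandwidth: Δω = ω₀/Q = 2153 rad/s; BW = Δω/(2π) = 342.6 Hz.

(a) f₀ = 398.2 Hz  (b) Q = 1.162  (c) BW = 342.6 Hz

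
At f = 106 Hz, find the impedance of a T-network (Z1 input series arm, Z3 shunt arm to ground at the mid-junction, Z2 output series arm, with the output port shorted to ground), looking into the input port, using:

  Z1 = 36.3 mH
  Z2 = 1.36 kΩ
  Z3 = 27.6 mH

Step 1 — Angular frequency: ω = 2π·f = 2π·106 = 666 rad/s.
Step 2 — Component impedances:
  Z1: Z = jωL = j·666·0.0363 = 0 + j24.18 Ω
  Z2: Z = R = 1360 Ω
  Z3: Z = jωL = j·666·0.0276 = 0 + j18.38 Ω
Step 3 — With the output port shorted to ground, the output series arm Z2 runs from the junction to ground; the shunt arm Z3 also runs from the junction to ground. They appear in parallel: Z3 || Z2 = 0.2484 + j18.38 Ω.
Step 4 — Series with input arm Z1: Z_in = Z1 + (Z3 || Z2) = 0.2484 + j42.56 Ω = 42.56∠89.7° Ω.

Z = 0.2484 + j42.56 Ω = 42.56∠89.7° Ω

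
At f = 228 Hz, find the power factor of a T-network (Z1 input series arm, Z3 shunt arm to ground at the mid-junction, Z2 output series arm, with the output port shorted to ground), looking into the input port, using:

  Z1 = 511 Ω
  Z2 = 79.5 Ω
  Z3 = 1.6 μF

Step 1 — Angular frequency: ω = 2π·f = 2π·228 = 1433 rad/s.
Step 2 — Component impedances:
  Z1: Z = R = 511 Ω
  Z2: Z = R = 79.5 Ω
  Z3: Z = 1/(jωC) = -j/(ω·C) = 0 - j436.3 Ω
Step 3 — With the output port shorted to ground, the output series arm Z2 runs from the junction to ground; the shunt arm Z3 also runs from the junction to ground. They appear in parallel: Z3 || Z2 = 76.95 - j14.02 Ω.
Step 4 — Series with input arm Z1: Z_in = Z1 + (Z3 || Z2) = 587.9 - j14.02 Ω = 588.1∠-1.4° Ω.
Step 5 — Power factor: PF = cos(φ) = Re(Z)/|Z| = 587.9/588.1 = 0.9997.
Step 6 — Type: Im(Z) = -14.02 ⇒ leading (phase φ = -1.4°).

PF = 0.9997 (leading, φ = -1.4°)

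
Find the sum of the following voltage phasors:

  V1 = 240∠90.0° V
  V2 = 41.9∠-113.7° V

Step 1 — Convert each phasor to rectangular form:
  V1 = 240·(cos(90.0°) + j·sin(90.0°)) = 0 + j240 V
  V2 = 41.9·(cos(-113.7°) + j·sin(-113.7°)) = -16.84 - j38.37 V
Step 2 — Sum components: V_total = -16.84 + j201.6 V.
Step 3 — Convert to polar: |V_total| = 202.3 V, ∠V_total = 94.8°.

V_total = 202.3∠94.8° V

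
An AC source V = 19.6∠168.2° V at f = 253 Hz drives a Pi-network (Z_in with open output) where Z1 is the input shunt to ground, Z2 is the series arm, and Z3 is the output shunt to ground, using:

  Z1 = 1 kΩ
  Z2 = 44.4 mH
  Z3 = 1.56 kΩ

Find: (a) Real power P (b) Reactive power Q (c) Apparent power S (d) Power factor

Step 1 — Angular frequency: ω = 2π·f = 2π·253 = 1590 rad/s.
Step 2 — Component impedances:
  Z1: Z = R = 1000 Ω
  Z2: Z = jωL = j·1590·0.0444 = 0 + j70.58 Ω
  Z3: Z = R = 1560 Ω
Step 3 — With open output, the series arm Z2 and the output shunt Z3 appear in series to ground: Z2 + Z3 = 1560 + j70.58 Ω.
Step 4 — Parallel with input shunt Z1: Z_in = Z1 || (Z2 + Z3) = 609.7 + j10.76 Ω = 609.8∠1.0° Ω.
Step 5 — Source phasor: V = 19.6∠168.2° V = -19.19 + j4.008 V.
Step 6 — Current: I = V / Z = -0.03134 + j0.007127 A = 0.03214∠167.2° A.
Step 7 — Complex power: S = V·I* = 0.6299 + j0.01112 VA.
Step 8 — Real power: P = Re(S) = 0.6299 W.
Step 9 — Reactive power: Q = Im(S) = 0.01112 VAR.
Step 10 — Apparent power: |S| = 0.63 VA.
Step 11 — Power factor: PF = P/|S| = 0.9998 (lagging).

(a) P = 0.6299 W  (b) Q = 0.01112 VAR  (c) S = 0.63 VA  (d) PF = 0.9998 (lagging)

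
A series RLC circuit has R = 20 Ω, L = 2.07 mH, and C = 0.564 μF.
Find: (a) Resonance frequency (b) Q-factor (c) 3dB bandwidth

Step 1 — Resonance: ω₀ = 1/√(LC) = 1/√(0.00207·5.64e-07) = 2.927e+04 rad/s.
Step 2 — f₀ = ω₀/(2π) = 4658 Hz.
Step 3 — Series Q: Q = ω₀L/R = 2.927e+04·0.00207/20 = 3.029.
Step 4 — Bandwidth: Δω = ω₀/Q = 9662 rad/s; BW = Δω/(2π) = 1538 Hz.

(a) f₀ = 4658 Hz  (b) Q = 3.029  (c) BW = 1538 Hz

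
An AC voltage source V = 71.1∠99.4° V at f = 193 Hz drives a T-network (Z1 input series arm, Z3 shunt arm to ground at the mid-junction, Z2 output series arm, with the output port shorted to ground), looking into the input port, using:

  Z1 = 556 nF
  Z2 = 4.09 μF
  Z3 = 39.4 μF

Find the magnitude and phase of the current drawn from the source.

Step 1 — Angular frequency: ω = 2π·f = 2π·193 = 1213 rad/s.
Step 2 — Component impedances:
  Z1: Z = 1/(jωC) = -j/(ω·C) = 0 - j1483 Ω
  Z2: Z = 1/(jωC) = -j/(ω·C) = 0 - j201.6 Ω
  Z3: Z = 1/(jωC) = -j/(ω·C) = 0 - j20.93 Ω
Step 3 — With the output port shorted to ground, the output series arm Z2 runs from the junction to ground; the shunt arm Z3 also runs from the junction to ground. They appear in parallel: Z3 || Z2 = 0 - j18.96 Ω.
Step 4 — Series with input arm Z1: Z_in = Z1 + (Z3 || Z2) = 0 - j1502 Ω = 1502∠-90.0° Ω.
Step 5 — Source phasor: V = 71.1∠99.4° V = -11.61 + j70.15 V.
Step 6 — Ohm's law: I = V / Z_total = (-11.61 + j70.15) / (0 - j1502) = -0.0467 - j0.007731 A.
Step 7 — Convert to polar: |I| = 0.04733 A, ∠I = -170.6°.

I = 0.04733∠-170.6° A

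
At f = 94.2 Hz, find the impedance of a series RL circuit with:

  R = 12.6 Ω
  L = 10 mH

Step 1 — Angular frequency: ω = 2π·f = 2π·94.2 = 591.9 rad/s.
Step 2 — Component impedances:
  R: Z = R = 12.6 Ω
  L: Z = jωL = j·591.9·0.01 = 0 + j5.919 Ω
Step 3 — Series combination: Z_total = R + L = 12.6 + j5.919 Ω = 13.92∠25.2° Ω.

Z = 12.6 + j5.919 Ω = 13.92∠25.2° Ω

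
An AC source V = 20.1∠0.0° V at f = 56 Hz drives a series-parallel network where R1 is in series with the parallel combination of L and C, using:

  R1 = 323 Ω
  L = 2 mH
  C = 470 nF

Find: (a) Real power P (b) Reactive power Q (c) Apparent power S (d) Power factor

Step 1 — Angular frequency: ω = 2π·f = 2π·56 = 351.9 rad/s.
Step 2 — Component impedances:
  R1: Z = R = 323 Ω
  L: Z = jωL = j·351.9·0.002 = 0 + j0.7037 Ω
  C: Z = 1/(jωC) = -j/(ω·C) = 0 - j6047 Ω
Step 3 — Parallel branch: L || C = 1/(1/L + 1/C) = 0 + j0.7038 Ω.
Step 4 — Series with R1: Z_total = R1 + (L || C) = 323 + j0.7038 Ω = 323∠0.1° Ω.
Step 5 — Source phasor: V = 20.1∠0.0° V = 20.1 V.
Step 6 — Current: I = V / Z = 0.06223 - j0.0001356 A = 0.06223∠-0.1° A.
Step 7 — Complex power: S = V·I* = 1.251 + j0.002725 VA.
Step 8 — Real power: P = Re(S) = 1.251 W.
Step 9 — Reactive power: Q = Im(S) = 0.002725 VAR.
Step 10 — Apparent power: |S| = 1.251 VA.
Step 11 — Power factor: PF = P/|S| = 1 (lagging).

(a) P = 1.251 W  (b) Q = 0.002725 VAR  (c) S = 1.251 VA  (d) PF = 1 (lagging)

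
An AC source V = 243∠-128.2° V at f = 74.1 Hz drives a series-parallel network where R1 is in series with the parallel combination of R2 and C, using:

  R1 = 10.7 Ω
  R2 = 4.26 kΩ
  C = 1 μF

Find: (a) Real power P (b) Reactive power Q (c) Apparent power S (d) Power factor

Step 1 — Angular frequency: ω = 2π·f = 2π·74.1 = 465.6 rad/s.
Step 2 — Component impedances:
  R1: Z = R = 10.7 Ω
  R2: Z = R = 4260 Ω
  C: Z = 1/(jωC) = -j/(ω·C) = 0 - j2148 Ω
Step 3 — Parallel branch: R2 || C = 1/(1/R2 + 1/C) = 863.4 - j1713 Ω.
Step 4 — Series with R1: Z_total = R1 + (R2 || C) = 874.1 - j1713 Ω = 1923∠-63.0° Ω.
Step 5 — Source phasor: V = 243∠-128.2° V = -150.3 - j191 V.
Step 6 — Current: I = V / Z = 0.05293 - j0.1148 A = 0.1264∠-65.2° A.
Step 7 — Complex power: S = V·I* = 13.96 - j27.35 VA.
Step 8 — Real power: P = Re(S) = 13.96 W.
Step 9 — Reactive power: Q = Im(S) = -27.35 VAR.
Step 10 — Apparent power: |S| = 30.71 VA.
Step 11 — Power factor: PF = P/|S| = 0.4546 (leading).

(a) P = 13.96 W  (b) Q = -27.35 VAR  (c) S = 30.71 VA  (d) PF = 0.4546 (leading)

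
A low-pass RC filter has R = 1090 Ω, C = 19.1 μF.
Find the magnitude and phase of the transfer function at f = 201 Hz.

Step 1 — Angular frequency: ω = 2π·201 = 1263 rad/s.
Step 2 — Transfer function: H(jω) = 1/(1 + jωRC).
Step 3 — Denominator: 1 + jωRC = 1 + j·1263·1090·1.91e-05 = 1 + j26.29.
Step 4 — H = 0.001444 - j0.03798.
Step 5 — Magnitude: |H| = 0.03801 (-28.4 dB); phase: φ = -87.8°.

|H| = 0.03801 (-28.4 dB), φ = -87.8°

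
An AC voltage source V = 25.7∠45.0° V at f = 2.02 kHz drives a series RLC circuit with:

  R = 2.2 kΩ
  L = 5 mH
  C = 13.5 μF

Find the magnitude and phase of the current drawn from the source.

Step 1 — Angular frequency: ω = 2π·f = 2π·2020 = 1.269e+04 rad/s.
Step 2 — Component impedances:
  R: Z = R = 2200 Ω
  L: Z = jωL = j·1.269e+04·0.005 = 0 + j63.46 Ω
  C: Z = 1/(jωC) = -j/(ω·C) = 0 - j5.836 Ω
Step 3 — Series combination: Z_total = R + L + C = 2200 + j57.62 Ω = 2201∠1.5° Ω.
Step 4 — Source phasor: V = 25.7∠45.0° V = 18.17 + j18.17 V.
Step 5 — Ohm's law: I = V / Z_total = (18.17 + j18.17) / (2200 + j57.62) = 0.008471 + j0.008038 A.
Step 6 — Convert to polar: |I| = 0.01168 A, ∠I = 43.5°.

I = 0.01168∠43.5° A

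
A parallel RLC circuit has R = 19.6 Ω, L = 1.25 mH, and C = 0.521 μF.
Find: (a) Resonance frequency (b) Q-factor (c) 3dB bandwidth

Step 1 — Resonance: ω₀ = 1/√(LC) = 1/√(0.00125·5.21e-07) = 3.919e+04 rad/s.
Step 2 — f₀ = ω₀/(2π) = 6237 Hz.
Step 3 — Parallel Q: Q = R/(ω₀L) = 19.6/(3.919e+04·0.00125) = 0.4001.
Step 4 — Bandwidth: Δω = ω₀/Q = 9.793e+04 rad/s; BW = Δω/(2π) = 1.559e+04 Hz.

(a) f₀ = 6237 Hz  (b) Q = 0.4001  (c) BW = 1.559e+04 Hz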